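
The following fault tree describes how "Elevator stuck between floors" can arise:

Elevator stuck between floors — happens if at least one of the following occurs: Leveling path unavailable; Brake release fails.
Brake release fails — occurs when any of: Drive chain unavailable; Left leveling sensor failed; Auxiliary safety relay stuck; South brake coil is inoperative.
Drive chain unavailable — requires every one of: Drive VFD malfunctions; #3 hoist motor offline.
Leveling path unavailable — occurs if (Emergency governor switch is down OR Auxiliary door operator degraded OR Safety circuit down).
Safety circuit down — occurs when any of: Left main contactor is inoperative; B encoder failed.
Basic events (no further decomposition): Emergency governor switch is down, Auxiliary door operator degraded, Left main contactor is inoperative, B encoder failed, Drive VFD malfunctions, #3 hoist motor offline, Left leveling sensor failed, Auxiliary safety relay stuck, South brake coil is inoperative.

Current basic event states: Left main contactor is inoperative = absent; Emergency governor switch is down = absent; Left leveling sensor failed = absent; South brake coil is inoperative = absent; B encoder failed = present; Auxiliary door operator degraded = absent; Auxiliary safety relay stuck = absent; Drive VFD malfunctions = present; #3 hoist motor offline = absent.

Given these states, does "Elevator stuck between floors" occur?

Safety circuit down [OR]: Left main contactor is inoperative=not, B encoder failed=occurs → at least one input occurs → occurs.
Leveling path unavailable [OR]: Emergency governor switch is down=not, Auxiliary door operator degraded=not, Safety circuit down=occurs → at least one input occurs → occurs.
Drive chain unavailable [AND]: Drive VFD malfunctions=occurs, #3 hoist motor offline=not → not all inputs occur → does not occur.
Brake release fails [OR]: Drive chain unavailable=not, Left leveling sensor failed=not, Auxiliary safety relay stuck=not, South brake coil is inoperative=not → no input occurs → does not occur.
Elevator stuck between floors [OR]: Leveling path unavailable=occurs, Brake release fails=not → at least one input occurs → occurs.

Yes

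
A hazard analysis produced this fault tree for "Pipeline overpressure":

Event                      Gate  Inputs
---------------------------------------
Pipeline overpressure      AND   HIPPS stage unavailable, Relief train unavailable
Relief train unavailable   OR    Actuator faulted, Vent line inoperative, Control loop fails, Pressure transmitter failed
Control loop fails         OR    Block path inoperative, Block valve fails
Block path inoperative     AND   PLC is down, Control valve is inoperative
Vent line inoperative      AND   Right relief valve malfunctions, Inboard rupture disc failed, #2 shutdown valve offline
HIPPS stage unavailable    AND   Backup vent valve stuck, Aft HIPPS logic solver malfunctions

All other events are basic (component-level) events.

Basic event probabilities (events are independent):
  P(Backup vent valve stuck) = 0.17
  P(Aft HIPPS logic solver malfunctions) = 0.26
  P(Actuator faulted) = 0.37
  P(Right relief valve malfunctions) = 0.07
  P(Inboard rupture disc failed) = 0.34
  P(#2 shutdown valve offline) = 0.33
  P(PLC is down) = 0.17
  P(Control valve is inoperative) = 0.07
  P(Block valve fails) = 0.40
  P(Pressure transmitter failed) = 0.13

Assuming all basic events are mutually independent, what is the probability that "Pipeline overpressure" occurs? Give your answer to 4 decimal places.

0.0300

P(HIPPS stage unavailable) [AND] = 0.17 × 0.26 = 0.044200
P(Vent line inoperative) [AND] = 0.07 × 0.34 × 0.33 = 0.007854
P(Block path inoperative) [AND] = 0.17 × 0.07 = 0.011900
P(Control loop fails) [OR] = 1 − (1−0.011900) × (1−0.40) = 0.407140
P(Relief train unavailable) [OR] = 1 − (1−0.37) × (1−0.007854) × (1−0.407140) × (1−0.13) = 0.677606
P(Pipeline overpressure) [AND] = 0.044200 × 0.677606 = 0.029950
Rounded to 4 decimal places: P(Pipeline overpressure) ≈ 0.0300.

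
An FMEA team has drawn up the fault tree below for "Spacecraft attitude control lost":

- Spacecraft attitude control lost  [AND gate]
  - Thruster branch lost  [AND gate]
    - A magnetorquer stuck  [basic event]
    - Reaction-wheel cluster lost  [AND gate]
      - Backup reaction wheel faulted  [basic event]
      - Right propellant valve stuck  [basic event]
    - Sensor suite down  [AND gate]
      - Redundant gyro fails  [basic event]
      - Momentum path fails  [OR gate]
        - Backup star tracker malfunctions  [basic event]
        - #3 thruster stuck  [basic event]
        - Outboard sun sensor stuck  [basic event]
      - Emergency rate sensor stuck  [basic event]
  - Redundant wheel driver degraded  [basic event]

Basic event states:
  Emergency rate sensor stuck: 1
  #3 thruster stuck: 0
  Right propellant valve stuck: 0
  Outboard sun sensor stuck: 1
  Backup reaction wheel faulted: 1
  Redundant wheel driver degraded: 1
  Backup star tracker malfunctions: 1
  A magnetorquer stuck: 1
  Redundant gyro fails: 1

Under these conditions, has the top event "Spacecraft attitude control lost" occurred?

No

Reaction-wheel cluster lost [AND]: Backup reaction wheel faulted=occurs, Right propellant valve stuck=not → not all inputs occur → does not occur.
Momentum path fails [OR]: Backup star tracker malfunctions=occurs, #3 thruster stuck=not, Outboard sun sensor stuck=occurs → at least one input occurs → occurs.
Sensor suite down [AND]: Redundant gyro fails=occurs, Momentum path fails=occurs, Emergency rate sensor stuck=occurs → all inputs occur → occurs.
Thruster branch lost [AND]: A magnetorquer stuck=occurs, Reaction-wheel cluster lost=not, Sensor suite down=occurs → not all inputs occur → does not occur.
Spacecraft attitude control lost [AND]: Thruster branch lost=not, Redundant wheel driver degraded=occurs → not all inputs occur → does not occur.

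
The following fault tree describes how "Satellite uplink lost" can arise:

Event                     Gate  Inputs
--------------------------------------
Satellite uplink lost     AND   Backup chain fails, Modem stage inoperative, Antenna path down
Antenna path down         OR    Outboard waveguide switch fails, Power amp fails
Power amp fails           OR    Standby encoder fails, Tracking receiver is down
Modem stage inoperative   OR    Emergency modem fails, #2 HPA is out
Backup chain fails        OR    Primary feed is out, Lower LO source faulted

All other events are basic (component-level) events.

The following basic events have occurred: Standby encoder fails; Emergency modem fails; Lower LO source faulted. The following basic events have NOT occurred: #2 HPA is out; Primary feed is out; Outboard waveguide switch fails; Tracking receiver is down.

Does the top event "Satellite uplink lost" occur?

Yes

Backup chain fails [OR]: Primary feed is out=not, Lower LO source faulted=occurs → at least one input occurs → occurs.
Modem stage inoperative [OR]: Emergency modem fails=occurs, #2 HPA is out=not → at least one input occurs → occurs.
Power amp fails [OR]: Standby encoder fails=occurs, Tracking receiver is down=not → at least one input occurs → occurs.
Antenna path down [OR]: Outboard waveguide switch fails=not, Power amp fails=occurs → at least one input occurs → occurs.
Satellite uplink lost [AND]: Backup chain fails=occurs, Modem stage inoperative=occurs, Antenna path down=occurs → all inputs occur → occurs.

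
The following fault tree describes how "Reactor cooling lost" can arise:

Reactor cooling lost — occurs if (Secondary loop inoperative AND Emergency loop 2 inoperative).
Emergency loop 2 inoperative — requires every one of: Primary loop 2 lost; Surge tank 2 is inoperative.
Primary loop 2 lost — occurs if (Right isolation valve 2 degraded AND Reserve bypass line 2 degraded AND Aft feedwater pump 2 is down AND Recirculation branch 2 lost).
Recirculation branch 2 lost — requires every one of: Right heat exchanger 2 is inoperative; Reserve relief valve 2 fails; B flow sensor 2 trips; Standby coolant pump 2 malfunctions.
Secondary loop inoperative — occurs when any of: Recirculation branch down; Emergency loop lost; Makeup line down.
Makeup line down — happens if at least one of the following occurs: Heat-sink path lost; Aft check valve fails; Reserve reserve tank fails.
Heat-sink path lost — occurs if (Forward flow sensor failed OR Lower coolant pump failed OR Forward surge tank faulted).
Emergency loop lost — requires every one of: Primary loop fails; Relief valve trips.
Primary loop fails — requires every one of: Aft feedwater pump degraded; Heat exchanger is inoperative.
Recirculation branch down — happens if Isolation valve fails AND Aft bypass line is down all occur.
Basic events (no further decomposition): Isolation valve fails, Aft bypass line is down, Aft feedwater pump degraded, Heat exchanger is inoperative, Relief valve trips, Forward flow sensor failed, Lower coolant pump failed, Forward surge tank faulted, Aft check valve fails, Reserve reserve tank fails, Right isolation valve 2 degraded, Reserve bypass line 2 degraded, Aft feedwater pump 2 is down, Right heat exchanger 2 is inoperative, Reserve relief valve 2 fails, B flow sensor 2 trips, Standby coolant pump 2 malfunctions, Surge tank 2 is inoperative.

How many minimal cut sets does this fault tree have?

Recirculation branch down [AND]: one cut set from each child combined → 1 × 1 = 1 cut set(s).
Primary loop fails [AND]: one cut set from each child combined → 1 × 1 = 1 cut set(s).
Emergency loop lost [AND]: one cut set from each child combined → 1 × 1 = 1 cut set(s).
Heat-sink path lost [OR]: union of children's cut sets → 3 cut set(s).
Makeup line down [OR]: union of children's cut sets → 5 cut set(s).
Secondary loop inoperative [OR]: union of children's cut sets → 7 cut set(s).
Recirculation branch 2 lost [AND]: one cut set from each child combined → 1 × 1 × 1 × 1 = 1 cut set(s).
Primary loop 2 lost [AND]: one cut set from each child combined → 1 × 1 × 1 × 1 = 1 cut set(s).
Emergency loop 2 inoperative [AND]: one cut set from each child combined → 1 × 1 = 1 cut set(s).
Reactor cooling lost [AND]: one cut set from each child combined → 7 × 1 = 7 cut set(s).
Minimal cut sets: {Aft bypass line is down, Aft feedwater pump 2 is down, B flow sensor 2 trips, Isolation valve fails, Reserve bypass line 2 degraded, Reserve relief valve 2 fails, Right heat exchanger 2 is inoperative, Right isolation valve 2 degraded, Standby coolant pump 2 malfunctions, Surge tank 2 is inoperative}; {Aft feedwater pump 2 is down, Aft feedwater pump degraded, B flow sensor 2 trips, Heat exchanger is inoperative, Relief valve trips, Reserve bypass line 2 degraded, Reserve relief valve 2 fails, Right heat exchanger 2 is inoperative, Right isolation valve 2 degraded, Standby coolant pump 2 malfunctions, Surge tank 2 is inoperative}; {Aft feedwater pump 2 is down, B flow sensor 2 trips, Forward flow sensor failed, Reserve bypass line 2 degraded, Reserve relief valve 2 fails, Right heat exchanger 2 is inoperative, Right isolation valve 2 degraded, Standby coolant pump 2 malfunctions, Surge tank 2 is inoperative}; {Aft feedwater pump 2 is down, B flow sensor 2 trips, Lower coolant pump failed, Reserve bypass line 2 degraded, Reserve relief valve 2 fails, Right heat exchanger 2 is inoperative, Right isolation valve 2 degraded, Standby coolant pump 2 malfunctions, Surge tank 2 is inoperative}; {Aft feedwater pump 2 is down, B flow sensor 2 trips, Forward surge tank faulted, Reserve bypass line 2 degraded, Reserve relief valve 2 fails, Right heat exchanger 2 is inoperative, Right isolation valve 2 degraded, Standby coolant pump 2 malfunctions, Surge tank 2 is inoperative}; {Aft check valve fails, Aft feedwater pump 2 is down, B flow sensor 2 trips, Reserve bypass line 2 degraded, Reserve relief valve 2 fails, Right heat exchanger 2 is inoperative, Right isolation valve 2 degraded, Standby coolant pump 2 malfunctions, Surge tank 2 is inoperative}; {Aft feedwater pump 2 is down, B flow sensor 2 trips, Reserve bypass line 2 degraded, Reserve relief valve 2 fails, Reserve reserve tank fails, Right heat exchanger 2 is inoperative, Right isolation valve 2 degraded, Standby coolant pump 2 malfunctions, Surge tank 2 is inoperative}.

7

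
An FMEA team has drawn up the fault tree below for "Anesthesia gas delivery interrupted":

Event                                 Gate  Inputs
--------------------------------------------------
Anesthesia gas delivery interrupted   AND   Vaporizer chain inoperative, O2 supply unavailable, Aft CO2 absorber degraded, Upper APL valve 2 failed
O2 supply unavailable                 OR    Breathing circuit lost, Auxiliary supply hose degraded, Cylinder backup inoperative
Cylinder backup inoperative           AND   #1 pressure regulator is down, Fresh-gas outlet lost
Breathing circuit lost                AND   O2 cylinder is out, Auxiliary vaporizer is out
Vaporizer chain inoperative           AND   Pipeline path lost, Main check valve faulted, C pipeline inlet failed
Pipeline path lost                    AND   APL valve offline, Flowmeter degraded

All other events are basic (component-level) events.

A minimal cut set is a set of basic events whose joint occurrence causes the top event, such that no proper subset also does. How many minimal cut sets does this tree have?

3

Pipeline path lost [AND]: one cut set from each child combined → 1 × 1 = 1 cut set(s).
Vaporizer chain inoperative [AND]: one cut set from each child combined → 1 × 1 × 1 = 1 cut set(s).
Breathing circuit lost [AND]: one cut set from each child combined → 1 × 1 = 1 cut set(s).
Cylinder backup inoperative [AND]: one cut set from each child combined → 1 × 1 = 1 cut set(s).
O2 supply unavailable [OR]: union of children's cut sets → 3 cut set(s).
Anesthesia gas delivery interrupted [AND]: one cut set from each child combined → 1 × 3 × 1 × 1 = 3 cut set(s).
Minimal cut sets: {APL valve offline, Aft CO2 absorber degraded, Auxiliary vaporizer is out, C pipeline inlet failed, Flowmeter degraded, Main check valve faulted, O2 cylinder is out, Upper APL valve 2 failed}; {APL valve offline, Aft CO2 absorber degraded, Auxiliary supply hose degraded, C pipeline inlet failed, Flowmeter degraded, Main check valve faulted, Upper APL valve 2 failed}; {#1 pressure regulator is down, APL valve offline, Aft CO2 absorber degraded, C pipeline inlet failed, Flowmeter degraded, Fresh-gas outlet lost, Main check valve faulted, Upper APL valve 2 failed}.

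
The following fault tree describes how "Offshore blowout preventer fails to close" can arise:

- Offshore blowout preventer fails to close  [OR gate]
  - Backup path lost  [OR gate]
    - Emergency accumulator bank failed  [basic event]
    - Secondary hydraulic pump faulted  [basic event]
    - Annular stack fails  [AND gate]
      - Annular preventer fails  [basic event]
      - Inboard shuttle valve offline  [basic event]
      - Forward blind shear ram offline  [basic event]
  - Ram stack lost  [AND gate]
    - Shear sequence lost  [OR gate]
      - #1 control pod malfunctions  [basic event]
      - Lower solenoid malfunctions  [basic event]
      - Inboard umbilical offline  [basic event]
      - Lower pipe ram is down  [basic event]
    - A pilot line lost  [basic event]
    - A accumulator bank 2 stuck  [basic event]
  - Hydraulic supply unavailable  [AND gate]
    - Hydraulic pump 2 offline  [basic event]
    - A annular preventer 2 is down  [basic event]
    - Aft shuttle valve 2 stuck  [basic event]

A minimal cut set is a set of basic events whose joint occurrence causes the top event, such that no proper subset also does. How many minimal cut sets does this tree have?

8

Annular stack fails [AND]: one cut set from each child combined → 1 × 1 × 1 = 1 cut set(s).
Backup path lost [OR]: union of children's cut sets → 3 cut set(s).
Shear sequence lost [OR]: union of children's cut sets → 4 cut set(s).
Ram stack lost [AND]: one cut set from each child combined → 4 × 1 × 1 = 4 cut set(s).
Hydraulic supply unavailable [AND]: one cut set from each child combined → 1 × 1 × 1 = 1 cut set(s).
Offshore blowout preventer fails to close [OR]: union of children's cut sets → 8 cut set(s).
Minimal cut sets: {Emergency accumulator bank failed}; {Secondary hydraulic pump faulted}; {Annular preventer fails, Forward blind shear ram offline, Inboard shuttle valve offline}; {#1 control pod malfunctions, A accumulator bank 2 stuck, A pilot line lost}; {A accumulator bank 2 stuck, A pilot line lost, Lower solenoid malfunctions}; {A accumulator bank 2 stuck, A pilot line lost, Inboard umbilical offline}; {A accumulator bank 2 stuck, A pilot line lost, Lower pipe ram is down}; {A annular preventer 2 is down, Aft shuttle valve 2 stuck, Hydraulic pump 2 offline}.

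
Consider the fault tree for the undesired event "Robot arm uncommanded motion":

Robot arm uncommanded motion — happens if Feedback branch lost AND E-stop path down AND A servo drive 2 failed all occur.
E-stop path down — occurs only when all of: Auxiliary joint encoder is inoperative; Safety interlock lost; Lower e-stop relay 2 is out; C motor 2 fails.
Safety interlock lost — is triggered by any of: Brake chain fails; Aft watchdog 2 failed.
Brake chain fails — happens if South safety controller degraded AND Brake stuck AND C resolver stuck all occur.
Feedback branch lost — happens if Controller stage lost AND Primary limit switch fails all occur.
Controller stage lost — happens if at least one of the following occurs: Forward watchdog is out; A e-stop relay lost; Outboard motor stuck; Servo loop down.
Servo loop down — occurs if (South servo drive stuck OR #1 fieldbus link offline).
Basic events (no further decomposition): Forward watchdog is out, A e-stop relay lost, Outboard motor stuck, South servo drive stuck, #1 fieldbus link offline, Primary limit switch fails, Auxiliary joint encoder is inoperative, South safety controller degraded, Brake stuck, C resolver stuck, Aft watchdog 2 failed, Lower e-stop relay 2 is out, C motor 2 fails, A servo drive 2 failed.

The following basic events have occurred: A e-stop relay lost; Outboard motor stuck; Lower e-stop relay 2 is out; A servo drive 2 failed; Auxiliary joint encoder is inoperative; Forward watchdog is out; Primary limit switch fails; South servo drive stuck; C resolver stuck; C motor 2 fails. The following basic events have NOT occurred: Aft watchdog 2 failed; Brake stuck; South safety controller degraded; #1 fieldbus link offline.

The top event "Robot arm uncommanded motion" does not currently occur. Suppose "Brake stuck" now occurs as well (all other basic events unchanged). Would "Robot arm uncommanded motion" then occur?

No

Counterfactual: set "Brake stuck" to occurred.
Servo loop down [OR]: South servo drive stuck=occurs, #1 fieldbus link offline=not → at least one input occurs → occurs.
Controller stage lost [OR]: Forward watchdog is out=occurs, A e-stop relay lost=occurs, Outboard motor stuck=occurs, Servo loop down=occurs → at least one input occurs → occurs.
Feedback branch lost [AND]: Controller stage lost=occurs, Primary limit switch fails=occurs → all inputs occur → occurs.
Brake chain fails [AND]: South safety controller degraded=not, Brake stuck=occurs, C resolver stuck=occurs → not all inputs occur → does not occur.
Safety interlock lost [OR]: Brake chain fails=not, Aft watchdog 2 failed=not → no input occurs → does not occur.
E-stop path down [AND]: Auxiliary joint encoder is inoperative=occurs, Safety interlock lost=not, Lower e-stop relay 2 is out=occurs, C motor 2 fails=occurs → not all inputs occur → does not occur.
Robot arm uncommanded motion [AND]: Feedback branch lost=occurs, E-stop path down=not, A servo drive 2 failed=occurs → not all inputs occur → does not occur.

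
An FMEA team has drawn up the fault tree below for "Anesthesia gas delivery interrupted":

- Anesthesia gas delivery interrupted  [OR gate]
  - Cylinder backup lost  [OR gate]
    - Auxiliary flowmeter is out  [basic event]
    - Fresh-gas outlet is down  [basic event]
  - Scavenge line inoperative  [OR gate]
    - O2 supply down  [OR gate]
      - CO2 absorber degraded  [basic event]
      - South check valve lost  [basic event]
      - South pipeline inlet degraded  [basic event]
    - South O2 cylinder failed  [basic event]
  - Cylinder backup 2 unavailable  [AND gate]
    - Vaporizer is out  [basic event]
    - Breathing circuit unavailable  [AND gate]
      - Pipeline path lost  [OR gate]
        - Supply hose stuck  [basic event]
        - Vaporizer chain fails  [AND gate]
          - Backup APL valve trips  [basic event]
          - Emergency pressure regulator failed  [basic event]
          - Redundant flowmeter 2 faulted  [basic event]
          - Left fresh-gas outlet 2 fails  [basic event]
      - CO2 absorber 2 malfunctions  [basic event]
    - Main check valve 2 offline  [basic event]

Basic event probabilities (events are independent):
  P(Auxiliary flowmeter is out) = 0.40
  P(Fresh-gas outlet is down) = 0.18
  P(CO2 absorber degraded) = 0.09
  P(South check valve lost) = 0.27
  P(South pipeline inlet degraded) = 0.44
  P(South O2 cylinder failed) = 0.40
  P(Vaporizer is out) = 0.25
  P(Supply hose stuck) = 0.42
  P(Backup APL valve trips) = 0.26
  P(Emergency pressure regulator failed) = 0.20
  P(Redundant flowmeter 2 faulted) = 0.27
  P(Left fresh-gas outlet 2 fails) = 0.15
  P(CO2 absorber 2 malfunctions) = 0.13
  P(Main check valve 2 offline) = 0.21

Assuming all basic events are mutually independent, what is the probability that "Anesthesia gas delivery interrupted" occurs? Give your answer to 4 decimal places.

P(Cylinder backup lost) [OR] = 1 − (1−0.40) × (1−0.18) = 0.508000
P(O2 supply down) [OR] = 1 − (1−0.09) × (1−0.27) × (1−0.44) = 0.627992
P(Scavenge line inoperative) [OR] = 1 − (1−0.627992) × (1−0.40) = 0.776795
P(Vaporizer chain fails) [AND] = 0.26 × 0.20 × 0.27 × 0.15 = 0.002106
P(Pipeline path lost) [OR] = 1 − (1−0.42) × (1−0.002106) = 0.421221
P(Breathing circuit unavailable) [AND] = 0.421221 × 0.13 = 0.054759
P(Cylinder backup 2 unavailable) [AND] = 0.25 × 0.054759 × 0.21 = 0.002875
P(Anesthesia gas delivery interrupted) [OR] = 1 − (1−0.508000) × (1−0.776795) × (1−0.002875) = 0.890499
Rounded to 4 decimal places: P(Anesthesia gas delivery interrupted) ≈ 0.8905.

0.8905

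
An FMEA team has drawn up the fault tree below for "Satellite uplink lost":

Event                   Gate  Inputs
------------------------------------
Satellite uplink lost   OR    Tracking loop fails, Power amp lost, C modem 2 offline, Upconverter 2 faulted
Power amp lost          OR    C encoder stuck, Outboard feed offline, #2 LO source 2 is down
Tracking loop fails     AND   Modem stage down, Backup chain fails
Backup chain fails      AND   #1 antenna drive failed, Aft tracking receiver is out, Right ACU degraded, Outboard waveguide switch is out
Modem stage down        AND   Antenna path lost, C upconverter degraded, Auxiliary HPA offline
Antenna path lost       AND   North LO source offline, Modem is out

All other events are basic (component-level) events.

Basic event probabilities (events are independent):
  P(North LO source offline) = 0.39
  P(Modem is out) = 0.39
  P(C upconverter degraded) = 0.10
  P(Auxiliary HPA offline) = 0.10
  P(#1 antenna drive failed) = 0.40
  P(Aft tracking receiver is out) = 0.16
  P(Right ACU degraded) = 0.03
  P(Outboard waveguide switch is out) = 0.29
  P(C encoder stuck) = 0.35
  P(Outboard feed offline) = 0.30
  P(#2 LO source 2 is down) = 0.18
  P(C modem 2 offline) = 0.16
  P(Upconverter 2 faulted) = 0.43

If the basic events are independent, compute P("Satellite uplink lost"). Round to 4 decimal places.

0.8214

P(Antenna path lost) [AND] = 0.39 × 0.39 = 0.152100
P(Modem stage down) [AND] = 0.152100 × 0.10 × 0.10 = 0.001521
P(Backup chain fails) [AND] = 0.40 × 0.16 × 0.03 × 0.29 = 0.000557
P(Tracking loop fails) [AND] = 0.001521 × 0.000557 = 0.000001
P(Power amp lost) [OR] = 1 − (1−0.35) × (1−0.30) × (1−0.18) = 0.626900
P(Satellite uplink lost) [OR] = 1 − (1−0.000001) × (1−0.626900) × (1−0.16) × (1−0.43) = 0.821360
Rounded to 4 decimal places: P(Satellite uplink lost) ≈ 0.8214.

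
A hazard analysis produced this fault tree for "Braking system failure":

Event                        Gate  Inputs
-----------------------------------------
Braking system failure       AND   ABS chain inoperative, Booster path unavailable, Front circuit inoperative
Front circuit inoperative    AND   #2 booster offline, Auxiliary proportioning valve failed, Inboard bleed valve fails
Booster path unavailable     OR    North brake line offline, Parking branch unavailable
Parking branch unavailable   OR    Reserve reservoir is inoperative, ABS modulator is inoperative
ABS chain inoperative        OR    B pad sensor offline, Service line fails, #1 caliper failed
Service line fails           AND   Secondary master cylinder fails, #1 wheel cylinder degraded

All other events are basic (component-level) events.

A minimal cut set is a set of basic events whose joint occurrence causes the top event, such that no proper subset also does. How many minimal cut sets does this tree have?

9

Service line fails [AND]: one cut set from each child combined → 1 × 1 = 1 cut set(s).
ABS chain inoperative [OR]: union of children's cut sets → 3 cut set(s).
Parking branch unavailable [OR]: union of children's cut sets → 2 cut set(s).
Booster path unavailable [OR]: union of children's cut sets → 3 cut set(s).
Front circuit inoperative [AND]: one cut set from each child combined → 1 × 1 × 1 = 1 cut set(s).
Braking system failure [AND]: one cut set from each child combined → 3 × 3 × 1 = 9 cut set(s).
Minimal cut sets: {#2 booster offline, Auxiliary proportioning valve failed, B pad sensor offline, Inboard bleed valve fails, North brake line offline}; {#2 booster offline, Auxiliary proportioning valve failed, B pad sensor offline, Inboard bleed valve fails, Reserve reservoir is inoperative}; {#2 booster offline, ABS modulator is inoperative, Auxiliary proportioning valve failed, B pad sensor offline, Inboard bleed valve fails}; {#1 wheel cylinder degraded, #2 booster offline, Auxiliary proportioning valve failed, Inboard bleed valve fails, North brake line offline, Secondary master cylinder fails}; {#1 wheel cylinder degraded, #2 booster offline, Auxiliary proportioning valve failed, Inboard bleed valve fails, Reserve reservoir is inoperative, Secondary master cylinder fails}; {#1 wheel cylinder degraded, #2 booster offline, ABS modulator is inoperative, Auxiliary proportioning valve failed, Inboard bleed valve fails, Secondary master cylinder fails}; {#1 caliper failed, #2 booster offline, Auxiliary proportioning valve failed, Inboard bleed valve fails, North brake line offline}; {#1 caliper failed, #2 booster offline, Auxiliary proportioning valve failed, Inboard bleed valve fails, Reserve reservoir is inoperative}; {#1 caliper failed, #2 booster offline, ABS modulator is inoperative, Auxiliary proportioning valve failed, Inboard bleed valve fails}.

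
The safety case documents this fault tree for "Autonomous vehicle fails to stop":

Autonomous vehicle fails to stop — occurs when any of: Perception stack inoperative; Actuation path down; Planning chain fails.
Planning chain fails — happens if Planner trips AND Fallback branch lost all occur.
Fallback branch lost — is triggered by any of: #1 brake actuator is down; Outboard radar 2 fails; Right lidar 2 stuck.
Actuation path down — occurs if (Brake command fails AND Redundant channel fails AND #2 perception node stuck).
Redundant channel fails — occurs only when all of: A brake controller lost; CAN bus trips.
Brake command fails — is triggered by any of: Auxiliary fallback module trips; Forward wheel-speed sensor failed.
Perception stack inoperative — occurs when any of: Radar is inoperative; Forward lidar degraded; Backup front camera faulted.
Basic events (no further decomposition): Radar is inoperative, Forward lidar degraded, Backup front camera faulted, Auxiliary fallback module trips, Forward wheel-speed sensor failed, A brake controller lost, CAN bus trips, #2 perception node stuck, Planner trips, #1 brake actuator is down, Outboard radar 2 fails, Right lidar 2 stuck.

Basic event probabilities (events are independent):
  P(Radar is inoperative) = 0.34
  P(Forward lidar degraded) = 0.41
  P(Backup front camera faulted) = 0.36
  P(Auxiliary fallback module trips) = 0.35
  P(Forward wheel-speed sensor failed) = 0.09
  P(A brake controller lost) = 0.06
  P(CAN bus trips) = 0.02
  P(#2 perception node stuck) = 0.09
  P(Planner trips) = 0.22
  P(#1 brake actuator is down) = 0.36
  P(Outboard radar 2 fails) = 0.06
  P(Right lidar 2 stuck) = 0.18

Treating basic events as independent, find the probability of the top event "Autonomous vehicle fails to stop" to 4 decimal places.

P(Perception stack inoperative) [OR] = 1 − (1−0.34) × (1−0.41) × (1−0.36) = 0.750784
P(Brake command fails) [OR] = 1 − (1−0.35) × (1−0.09) = 0.408500
P(Redundant channel fails) [AND] = 0.06 × 0.02 = 0.001200
P(Actuation path down) [AND] = 0.408500 × 0.001200 × 0.09 = 0.000044
P(Fallback branch lost) [OR] = 1 − (1−0.36) × (1−0.06) × (1−0.18) = 0.506688
P(Planning chain fails) [AND] = 0.22 × 0.506688 = 0.111471
P(Autonomous vehicle fails to stop) [OR] = 1 − (1−0.750784) × (1−0.000044) × (1−0.111471) = 0.778574
Rounded to 4 decimal places: P(Autonomous vehicle fails to stop) ≈ 0.7786.

0.7786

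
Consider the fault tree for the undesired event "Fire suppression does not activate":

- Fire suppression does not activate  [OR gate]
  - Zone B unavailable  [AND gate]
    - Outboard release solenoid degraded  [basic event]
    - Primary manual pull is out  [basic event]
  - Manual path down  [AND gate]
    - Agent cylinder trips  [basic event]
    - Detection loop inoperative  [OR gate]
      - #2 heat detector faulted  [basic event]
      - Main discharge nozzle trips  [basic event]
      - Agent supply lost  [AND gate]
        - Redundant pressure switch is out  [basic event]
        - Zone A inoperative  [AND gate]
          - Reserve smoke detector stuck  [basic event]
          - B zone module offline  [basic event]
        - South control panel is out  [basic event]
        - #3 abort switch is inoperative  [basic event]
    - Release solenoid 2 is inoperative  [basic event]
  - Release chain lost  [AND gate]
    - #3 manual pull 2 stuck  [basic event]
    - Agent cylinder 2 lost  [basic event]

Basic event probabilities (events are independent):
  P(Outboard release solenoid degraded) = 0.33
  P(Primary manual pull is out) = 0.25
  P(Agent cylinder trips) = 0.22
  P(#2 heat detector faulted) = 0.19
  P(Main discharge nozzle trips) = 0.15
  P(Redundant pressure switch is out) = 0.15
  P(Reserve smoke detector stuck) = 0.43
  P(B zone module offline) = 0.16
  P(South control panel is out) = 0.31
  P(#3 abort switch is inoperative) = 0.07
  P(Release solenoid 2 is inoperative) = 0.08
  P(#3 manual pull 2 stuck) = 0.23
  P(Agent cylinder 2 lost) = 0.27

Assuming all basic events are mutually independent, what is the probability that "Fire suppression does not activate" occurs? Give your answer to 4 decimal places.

P(Zone B unavailable) [AND] = 0.33 × 0.25 = 0.082500
P(Zone A inoperative) [AND] = 0.43 × 0.16 = 0.068800
P(Agent supply lost) [AND] = 0.15 × 0.068800 × 0.31 × 0.07 = 0.000224
P(Detection loop inoperative) [OR] = 1 − (1−0.19) × (1−0.15) × (1−0.000224) = 0.311654
P(Manual path down) [AND] = 0.22 × 0.311654 × 0.08 = 0.005485
P(Release chain lost) [AND] = 0.23 × 0.27 = 0.062100
P(Fire suppression does not activate) [OR] = 1 − (1−0.082500) × (1−0.005485) × (1−0.062100) = 0.144197
Rounded to 4 decimal places: P(Fire suppression does not activate) ≈ 0.1442.

0.1442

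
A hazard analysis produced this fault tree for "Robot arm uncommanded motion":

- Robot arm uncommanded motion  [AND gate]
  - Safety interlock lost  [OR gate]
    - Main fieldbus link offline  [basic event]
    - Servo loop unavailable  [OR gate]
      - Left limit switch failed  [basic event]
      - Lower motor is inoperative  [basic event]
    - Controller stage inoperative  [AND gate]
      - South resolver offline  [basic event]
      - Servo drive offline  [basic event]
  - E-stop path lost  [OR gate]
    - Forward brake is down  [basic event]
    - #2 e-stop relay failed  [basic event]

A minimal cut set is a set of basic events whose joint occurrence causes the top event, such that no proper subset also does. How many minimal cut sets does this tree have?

Servo loop unavailable [OR]: union of children's cut sets → 2 cut set(s).
Controller stage inoperative [AND]: one cut set from each child combined → 1 × 1 = 1 cut set(s).
Safety interlock lost [OR]: union of children's cut sets → 4 cut set(s).
E-stop path lost [OR]: union of children's cut sets → 2 cut set(s).
Robot arm uncommanded motion [AND]: one cut set from each child combined → 4 × 2 = 8 cut set(s).
Minimal cut sets: {Forward brake is down, Main fieldbus link offline}; {#2 e-stop relay failed, Main fieldbus link offline}; {Forward brake is down, Left limit switch failed}; {#2 e-stop relay failed, Left limit switch failed}; {Forward brake is down, Lower motor is inoperative}; {#2 e-stop relay failed, Lower motor is inoperative}; {Forward brake is down, Servo drive offline, South resolver offline}; {#2 e-stop relay failed, Servo drive offline, South resolver offline}.

8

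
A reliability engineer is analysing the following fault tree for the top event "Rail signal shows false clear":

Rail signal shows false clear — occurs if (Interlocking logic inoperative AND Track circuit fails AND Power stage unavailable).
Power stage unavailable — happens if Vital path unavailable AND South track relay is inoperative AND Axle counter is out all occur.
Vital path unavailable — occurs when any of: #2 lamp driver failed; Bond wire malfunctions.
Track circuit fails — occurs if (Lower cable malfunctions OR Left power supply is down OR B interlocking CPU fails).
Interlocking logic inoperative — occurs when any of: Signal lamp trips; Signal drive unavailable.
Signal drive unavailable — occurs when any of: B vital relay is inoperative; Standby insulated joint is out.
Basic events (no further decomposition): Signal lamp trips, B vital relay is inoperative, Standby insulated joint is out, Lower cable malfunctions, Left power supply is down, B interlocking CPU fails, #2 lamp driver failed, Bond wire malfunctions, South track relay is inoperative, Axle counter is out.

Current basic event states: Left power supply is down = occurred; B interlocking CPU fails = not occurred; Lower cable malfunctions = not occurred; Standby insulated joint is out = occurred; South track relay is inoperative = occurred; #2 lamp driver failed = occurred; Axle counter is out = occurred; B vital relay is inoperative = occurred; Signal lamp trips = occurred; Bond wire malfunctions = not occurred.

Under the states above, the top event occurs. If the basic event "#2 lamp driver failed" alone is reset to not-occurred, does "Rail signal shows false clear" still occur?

Counterfactual: set "#2 lamp driver failed" to not occurred.
Signal drive unavailable [OR]: B vital relay is inoperative=occurs, Standby insulated joint is out=occurs → at least one input occurs → occurs.
Interlocking logic inoperative [OR]: Signal lamp trips=occurs, Signal drive unavailable=occurs → at least one input occurs → occurs.
Track circuit fails [OR]: Lower cable malfunctions=not, Left power supply is down=occurs, B interlocking CPU fails=not → at least one input occurs → occurs.
Vital path unavailable [OR]: #2 lamp driver failed=not, Bond wire malfunctions=not → no input occurs → does not occur.
Power stage unavailable [AND]: Vital path unavailable=not, South track relay is inoperative=occurs, Axle counter is out=occurs → not all inputs occur → does not occur.
Rail signal shows false clear [AND]: Interlocking logic inoperative=occurs, Track circuit fails=occurs, Power stage unavailable=not → not all inputs occur → does not occur.

No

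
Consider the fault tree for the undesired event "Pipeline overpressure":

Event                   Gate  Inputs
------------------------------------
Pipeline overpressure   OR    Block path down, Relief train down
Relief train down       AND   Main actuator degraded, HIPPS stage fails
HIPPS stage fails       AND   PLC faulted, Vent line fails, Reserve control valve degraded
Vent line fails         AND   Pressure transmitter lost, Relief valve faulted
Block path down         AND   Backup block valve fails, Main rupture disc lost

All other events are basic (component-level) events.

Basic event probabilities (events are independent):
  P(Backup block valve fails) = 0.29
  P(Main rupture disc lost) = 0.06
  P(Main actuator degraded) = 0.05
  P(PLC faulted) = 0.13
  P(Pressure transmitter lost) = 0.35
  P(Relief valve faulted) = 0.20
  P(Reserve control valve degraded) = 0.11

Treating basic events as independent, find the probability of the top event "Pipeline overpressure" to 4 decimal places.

P(Block path down) [AND] = 0.29 × 0.06 = 0.017400
P(Vent line fails) [AND] = 0.35 × 0.20 = 0.070000
P(HIPPS stage fails) [AND] = 0.13 × 0.070000 × 0.11 = 0.001001
P(Relief train down) [AND] = 0.05 × 0.001001 = 0.000050
P(Pipeline overpressure) [OR] = 1 − (1−0.017400) × (1−0.000050) = 0.017449
Rounded to 4 decimal places: P(Pipeline overpressure) ≈ 0.0174.

0.0174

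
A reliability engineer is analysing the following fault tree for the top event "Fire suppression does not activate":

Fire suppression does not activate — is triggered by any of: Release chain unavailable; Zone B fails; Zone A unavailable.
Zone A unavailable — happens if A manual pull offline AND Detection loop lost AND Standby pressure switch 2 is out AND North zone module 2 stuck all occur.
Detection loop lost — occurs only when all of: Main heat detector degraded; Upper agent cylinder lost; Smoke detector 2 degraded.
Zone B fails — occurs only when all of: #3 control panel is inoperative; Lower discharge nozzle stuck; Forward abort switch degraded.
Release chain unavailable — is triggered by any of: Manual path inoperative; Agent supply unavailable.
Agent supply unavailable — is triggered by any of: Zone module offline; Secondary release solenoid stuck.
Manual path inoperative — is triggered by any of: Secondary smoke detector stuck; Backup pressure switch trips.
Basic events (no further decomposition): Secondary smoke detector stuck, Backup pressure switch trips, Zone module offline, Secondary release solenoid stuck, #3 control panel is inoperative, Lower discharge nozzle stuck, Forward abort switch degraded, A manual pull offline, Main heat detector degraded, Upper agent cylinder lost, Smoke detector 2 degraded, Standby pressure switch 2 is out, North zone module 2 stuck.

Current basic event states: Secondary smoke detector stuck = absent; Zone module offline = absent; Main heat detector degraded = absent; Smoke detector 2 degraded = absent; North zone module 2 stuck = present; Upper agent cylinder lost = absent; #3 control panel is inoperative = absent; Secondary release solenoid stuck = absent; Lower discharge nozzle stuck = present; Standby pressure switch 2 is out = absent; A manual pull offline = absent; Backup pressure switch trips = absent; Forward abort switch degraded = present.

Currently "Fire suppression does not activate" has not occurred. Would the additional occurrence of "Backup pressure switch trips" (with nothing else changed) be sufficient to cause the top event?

Yes

Counterfactual: set "Backup pressure switch trips" to occurred.
Manual path inoperative [OR]: Secondary smoke detector stuck=not, Backup pressure switch trips=occurs → at least one input occurs → occurs.
Agent supply unavailable [OR]: Zone module offline=not, Secondary release solenoid stuck=not → no input occurs → does not occur.
Release chain unavailable [OR]: Manual path inoperative=occurs, Agent supply unavailable=not → at least one input occurs → occurs.
Zone B fails [AND]: #3 control panel is inoperative=not, Lower discharge nozzle stuck=occurs, Forward abort switch degraded=occurs → not all inputs occur → does not occur.
Detection loop lost [AND]: Main heat detector degraded=not, Upper agent cylinder lost=not, Smoke detector 2 degraded=not → not all inputs occur → does not occur.
Zone A unavailable [AND]: A manual pull offline=not, Detection loop lost=not, Standby pressure switch 2 is out=not, North zone module 2 stuck=occurs → not all inputs occur → does not occur.
Fire suppression does not activate [OR]: Release chain unavailable=occurs, Zone B fails=not, Zone A unavailable=not → at least one input occurs → occurs.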